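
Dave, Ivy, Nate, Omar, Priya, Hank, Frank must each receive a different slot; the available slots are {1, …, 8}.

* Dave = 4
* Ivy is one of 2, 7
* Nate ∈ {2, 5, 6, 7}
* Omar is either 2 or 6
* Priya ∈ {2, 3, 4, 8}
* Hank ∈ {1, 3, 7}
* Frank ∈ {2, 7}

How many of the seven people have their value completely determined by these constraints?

Dave's domain is down to {4}, so Dave = 4. Eliminate 4 elsewhere: Priya.
Ivy and Frank between them cover only {2, 7} — a naked pair. Remove those values from Nate, Omar, Priya, Hank.
Omar must be 6 (only option left). So Nate can't be 6.
Nate's domain is down to {5}, so Nate = 5.
Determined: Dave=4, Nate=5, Omar=6. The other people each still have more than one consistent value. That makes 3.

3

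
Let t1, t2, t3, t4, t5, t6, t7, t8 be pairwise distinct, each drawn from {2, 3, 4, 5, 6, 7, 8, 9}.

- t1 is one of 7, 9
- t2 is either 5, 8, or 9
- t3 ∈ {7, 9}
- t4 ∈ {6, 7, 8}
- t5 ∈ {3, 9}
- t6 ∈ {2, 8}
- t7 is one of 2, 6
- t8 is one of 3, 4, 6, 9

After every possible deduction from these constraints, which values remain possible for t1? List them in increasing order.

The 8 variables together cover exactly {2, 3, 4, 5, 6, 7, 8, 9} — 8 values for 8 variables — and 4 appears only in t8's list, so t8 = 4.
The 7 still-open variables draw from only 7 values {2, 3, 5, 6, 7, 8, 9}, so each is used; only t5 can be 3, hence t5 = 3.
Among the 6 still-open variables, 5 fits only t2 (and all 6 values in {2, 5, 6, 7, 8, 9} must be used), so t2 = 5.
The 2 variables t1 and t3 are confined to {7, 9}, which locks those values in; drop them from t4.
No further eliminations apply; t1 can still be any of 7, 9.

7, 9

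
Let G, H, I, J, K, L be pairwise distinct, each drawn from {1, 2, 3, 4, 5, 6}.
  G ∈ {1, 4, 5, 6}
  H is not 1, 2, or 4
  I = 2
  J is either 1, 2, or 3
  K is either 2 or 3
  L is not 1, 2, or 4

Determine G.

4

I's domain is down to {2}, so I = 2. Strike 2 from J, K.
K's domain is down to {3}, so K = 3. Eliminate 3 elsewhere: H, J, L.
J must be 1 (only option left). Strike 1 from G.
Among the 3 still-open variables, 4 fits only G (and all 3 values in {4, 5, 6} must be used), so G = 4.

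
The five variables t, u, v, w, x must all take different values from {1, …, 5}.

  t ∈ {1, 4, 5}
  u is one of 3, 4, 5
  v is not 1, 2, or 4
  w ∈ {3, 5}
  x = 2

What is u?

4

x must be 2 (only option left).
Among the 4 still-open variables, 1 fits only t (and all 4 values in {1, 3, 4, 5} must be used), so t = 1.
The 3 still-open variables draw from only 3 values {3, 4, 5}, so each is used; only u can be 4, hence u = 4.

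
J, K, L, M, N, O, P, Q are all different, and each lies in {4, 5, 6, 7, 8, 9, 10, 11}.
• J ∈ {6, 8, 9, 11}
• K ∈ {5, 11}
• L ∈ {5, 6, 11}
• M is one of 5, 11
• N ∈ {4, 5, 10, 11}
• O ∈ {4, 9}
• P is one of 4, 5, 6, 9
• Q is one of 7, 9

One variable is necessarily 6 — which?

L

The 8 variables together cover exactly {4, 5, 6, 7, 8, 9, 10, 11} — 8 values for 8 variables — and 7 appears only in Q's list, so Q = 7.
Among the 7 still-open variables, 8 fits only J (and all 7 values in {4, 5, 6, 8, 9, 10, 11} must be used), so J = 8.
Among the 6 still-open variables, 10 fits only N (and all 6 values in {4, 5, 6, 9, 10, 11} must be used), so N = 10.
K and M share exactly the 2 values {5, 11}; by pigeonhole those values go to them, so strike 5, 11 from L, P.
So 6 goes to L.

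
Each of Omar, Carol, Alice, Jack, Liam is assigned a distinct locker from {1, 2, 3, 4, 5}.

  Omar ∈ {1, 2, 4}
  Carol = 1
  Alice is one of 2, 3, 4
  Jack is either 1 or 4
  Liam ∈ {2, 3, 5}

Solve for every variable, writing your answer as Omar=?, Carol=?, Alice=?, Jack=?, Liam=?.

Carol's domain is down to {1}, so Carol = 1. Remove 1 from Omar, Jack.
Jack must be 4 (only option left). Strike 4 from Omar, Alice.
That leaves Omar = 2. Strike 2 from Alice, Liam.
Alice has just one choice, so Alice = 3. Strike 3 from Liam.
Liam's domain is down to {5}, so Liam = 5.

Omar=2, Carol=1, Alice=3, Jack=4, Liam=5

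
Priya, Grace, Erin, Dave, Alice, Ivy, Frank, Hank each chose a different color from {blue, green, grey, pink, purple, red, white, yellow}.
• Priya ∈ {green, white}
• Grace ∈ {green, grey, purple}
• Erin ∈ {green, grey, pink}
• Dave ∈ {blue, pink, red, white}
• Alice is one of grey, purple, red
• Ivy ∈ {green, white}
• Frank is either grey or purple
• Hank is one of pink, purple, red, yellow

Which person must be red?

Alice

The 8 variables together cover exactly {blue, green, grey, pink, purple, red, white, yellow} — 8 values for 8 variables — and blue appears only in Dave's list, so Dave = blue.
The 7 still-open variables draw from only 7 values {green, grey, pink, purple, red, white, yellow}, so each is used; only Hank can be yellow, hence Hank = yellow.
Among the 6 still-open variables, pink fits only Erin (and all 6 values in {green, grey, pink, purple, red, white} must be used), so Erin = pink.
The 5 still-open variables draw from only 5 values {green, grey, purple, red, white}, so each is used; only Alice can be red, hence Alice = red.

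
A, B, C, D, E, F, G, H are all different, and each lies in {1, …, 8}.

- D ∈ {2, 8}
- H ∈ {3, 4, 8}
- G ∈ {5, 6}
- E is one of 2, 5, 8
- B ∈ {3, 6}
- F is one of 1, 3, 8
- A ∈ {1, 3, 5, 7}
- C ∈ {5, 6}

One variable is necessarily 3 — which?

B

Among the 8 variables, 4 fits only H (and all 8 values in {1, 2, 3, 4, 5, 6, 7, 8} must be used), so H = 4.
The 7 still-open variables together cover exactly {1, 2, 3, 5, 6, 7, 8} — 7 values for 7 variables — and 7 appears only in A's list, so A = 7.
The 6 still-open variables together cover exactly {1, 2, 3, 5, 6, 8} — 6 values for 6 variables — and 1 appears only in F's list, so F = 1.
Among the 5 still-open variables, 3 fits only B (and all 5 values in {2, 3, 5, 6, 8} must be used), so B = 3.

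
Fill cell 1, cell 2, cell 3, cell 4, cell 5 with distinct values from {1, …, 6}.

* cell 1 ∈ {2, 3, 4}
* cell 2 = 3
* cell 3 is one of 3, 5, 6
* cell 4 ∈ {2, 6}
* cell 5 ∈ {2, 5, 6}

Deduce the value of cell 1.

4

cell 2 must be 3 (only option left). So cell 1, cell 3 can't be 3.
Among the 4 still-open variables, 4 fits only cell 1 (and all 4 values in {2, 4, 5, 6} must be used), so cell 1 = 4.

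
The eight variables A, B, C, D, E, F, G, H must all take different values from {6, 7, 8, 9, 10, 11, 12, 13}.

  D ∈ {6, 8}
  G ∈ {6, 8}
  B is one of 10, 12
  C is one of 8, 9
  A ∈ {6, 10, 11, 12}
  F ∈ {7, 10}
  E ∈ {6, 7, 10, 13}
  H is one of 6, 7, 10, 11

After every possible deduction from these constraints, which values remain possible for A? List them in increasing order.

The 8 variables draw from only 8 values {6, 7, 8, 9, 10, 11, 12, 13}, so each is used; only C can be 9, hence C = 9.
Among the 7 still-open variables, 13 fits only E (and all 7 values in {6, 7, 8, 10, 11, 12, 13} must be used), so E = 13.
The 2 variables D and G are confined to {6, 8}, which locks those values in; drop them from A, H.
No further eliminations apply; A can still be any of 10, 11, 12.

10, 11, 12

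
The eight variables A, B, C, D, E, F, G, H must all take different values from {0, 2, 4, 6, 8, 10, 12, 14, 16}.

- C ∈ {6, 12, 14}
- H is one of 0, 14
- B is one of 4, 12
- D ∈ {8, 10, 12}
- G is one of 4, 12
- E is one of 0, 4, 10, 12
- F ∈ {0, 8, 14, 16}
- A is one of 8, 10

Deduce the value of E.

The 8 variables together cover exactly {0, 4, 6, 8, 10, 12, 14, 16} — 8 values for 8 variables — and 6 appears only in C's list, so C = 6.
The 7 still-open variables together cover exactly {0, 4, 8, 10, 12, 14, 16} — 7 values for 7 variables — and 16 appears only in F's list, so F = 16.
The 6 still-open variables draw from only 6 values {0, 4, 8, 10, 12, 14}, so each is used; only H can be 14, hence H = 14.
Among the 5 still-open variables, 0 fits only E (and all 5 values in {0, 4, 8, 10, 12} must be used), so E = 0.

0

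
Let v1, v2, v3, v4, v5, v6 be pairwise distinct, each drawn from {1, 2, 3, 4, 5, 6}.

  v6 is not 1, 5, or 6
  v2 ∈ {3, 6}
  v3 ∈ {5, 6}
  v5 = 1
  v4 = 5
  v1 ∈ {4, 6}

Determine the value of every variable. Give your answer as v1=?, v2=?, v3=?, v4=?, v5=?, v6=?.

v1=4, v2=3, v3=6, v4=5, v5=1, v6=2

v4 has just one choice, so v4 = 5. So v3 can't be 5.
v5 must be 1 (only option left).
v3's domain is down to {6}, so v3 = 6. Remove 6 from v1, v2.
v1's domain is down to {4}, so v1 = 4. So v6 can't be 4.
That leaves v2 = 3. Eliminate 3 elsewhere: v6.
v6 must be 2 (only option left).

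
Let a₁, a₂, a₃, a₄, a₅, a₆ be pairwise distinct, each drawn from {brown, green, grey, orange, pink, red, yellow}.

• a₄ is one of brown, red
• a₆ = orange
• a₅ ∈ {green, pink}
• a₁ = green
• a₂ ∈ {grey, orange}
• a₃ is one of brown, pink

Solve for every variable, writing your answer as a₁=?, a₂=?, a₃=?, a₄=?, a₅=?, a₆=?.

a₁=green, a₂=grey, a₃=brown, a₄=red, a₅=pink, a₆=orange

a₁'s domain is down to {green}, so a₁ = green. Strike green from a₅.
a₅ must be pink (only option left). Strike pink from a₃.
a₆ must be orange (only option left). Strike orange from a₂.
a₂ must be grey (only option left).
a₃'s domain is down to {brown}, so a₃ = brown. Eliminate brown elsewhere: a₄.
a₄ must be red (only option left).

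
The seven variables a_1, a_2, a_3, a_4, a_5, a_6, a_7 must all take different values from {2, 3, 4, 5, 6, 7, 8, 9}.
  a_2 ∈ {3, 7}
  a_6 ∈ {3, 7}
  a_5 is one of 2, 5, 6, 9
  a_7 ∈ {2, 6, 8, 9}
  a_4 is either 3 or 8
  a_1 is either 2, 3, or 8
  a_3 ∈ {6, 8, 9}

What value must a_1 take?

2

The 7 variables draw from only 7 values {2, 3, 5, 6, 7, 8, 9}, so each is used; only a_5 can be 5, hence a_5 = 5.
a_2 and a_6 between them cover only {3, 7} — a naked pair. Remove those values from a_1, a_4.
a_4's domain is down to {8}, so a_4 = 8. So a_1, a_3, a_7 can't be 8.
So a_1 = 2.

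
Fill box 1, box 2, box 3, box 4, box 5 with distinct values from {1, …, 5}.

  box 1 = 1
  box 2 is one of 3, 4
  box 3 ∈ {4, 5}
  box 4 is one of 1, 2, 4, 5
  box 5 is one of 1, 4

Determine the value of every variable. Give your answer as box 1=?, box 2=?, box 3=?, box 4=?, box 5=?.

box 1 has just one choice, so box 1 = 1. Remove 1 from box 4, box 5.
box 5 has just one choice, so box 5 = 4. Remove 4 from box 2, box 3, box 4.
That leaves box 2 = 3.
box 3 must be 5 (only option left). Remove 5 from box 4.
That leaves box 4 = 2.

box 1=1, box 2=3, box 3=5, box 4=2, box 5=4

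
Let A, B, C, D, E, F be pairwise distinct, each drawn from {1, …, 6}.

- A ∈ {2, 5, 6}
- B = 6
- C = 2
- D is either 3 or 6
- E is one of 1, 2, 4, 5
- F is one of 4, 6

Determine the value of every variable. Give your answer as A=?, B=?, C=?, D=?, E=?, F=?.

A=5, B=6, C=2, D=3, E=1, F=4

B must be 6 (only option left). So A, D, F can't be 6.
C has just one choice, so C = 2. So A, E can't be 2.
D has just one choice, so D = 3.
F's domain is down to {4}, so F = 4. Remove 4 from E.
That leaves A = 5. Strike 5 from E.
E has just one choice, so E = 1.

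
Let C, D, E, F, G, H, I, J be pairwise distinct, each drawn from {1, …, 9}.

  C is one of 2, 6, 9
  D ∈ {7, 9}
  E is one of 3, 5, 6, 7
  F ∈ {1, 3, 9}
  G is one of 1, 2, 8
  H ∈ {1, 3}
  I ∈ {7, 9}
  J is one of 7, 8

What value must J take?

The 8 variables together cover exactly {1, 2, 3, 5, 6, 7, 8, 9} — 8 values for 8 variables — and 5 appears only in E's list, so E = 5.
The 7 still-open variables draw from only 7 values {1, 2, 3, 6, 7, 8, 9}, so each is used; only C can be 6, hence C = 6.
The 6 still-open variables draw from only 6 values {1, 2, 3, 7, 8, 9}, so each is used; only G can be 2, hence G = 2.
The 5 still-open variables together cover exactly {1, 3, 7, 8, 9} — 5 values for 5 variables — and 8 appears only in J's list, so J = 8.

8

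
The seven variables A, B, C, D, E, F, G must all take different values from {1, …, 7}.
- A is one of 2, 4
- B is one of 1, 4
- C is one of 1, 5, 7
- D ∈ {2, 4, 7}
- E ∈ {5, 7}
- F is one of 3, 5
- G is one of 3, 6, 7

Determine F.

3

The 7 variables draw from only 7 values {1, 2, 3, 4, 5, 6, 7}, so each is used; only G can be 6, hence G = 6.
The 6 still-open variables together cover exactly {1, 2, 3, 4, 5, 7} — 6 values for 6 variables — and 3 appears only in F's list, so F = 3.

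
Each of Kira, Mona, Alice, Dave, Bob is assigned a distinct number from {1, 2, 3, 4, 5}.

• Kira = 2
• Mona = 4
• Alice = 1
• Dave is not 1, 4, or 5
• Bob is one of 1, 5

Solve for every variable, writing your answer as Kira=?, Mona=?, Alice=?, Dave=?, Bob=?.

Kira's domain is down to {2}, so Kira = 2. Eliminate 2 elsewhere: Dave.
Mona has just one choice, so Mona = 4.
That leaves Alice = 1. Strike 1 from Bob.
Dave must be 3 (only option left).
Bob must be 5 (only option left).

Kira=2, Mona=4, Alice=1, Dave=3, Bob=5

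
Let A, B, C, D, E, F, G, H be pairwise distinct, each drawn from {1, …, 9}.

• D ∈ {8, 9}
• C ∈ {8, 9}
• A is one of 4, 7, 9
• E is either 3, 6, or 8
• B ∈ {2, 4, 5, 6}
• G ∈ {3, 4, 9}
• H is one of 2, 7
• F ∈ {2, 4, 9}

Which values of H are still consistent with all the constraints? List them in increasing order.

The 8 variables draw from only 8 values {2, 3, 4, 5, 6, 7, 8, 9}, so each is used; only B can be 5, hence B = 5.
The 7 still-open variables together cover exactly {2, 3, 4, 6, 7, 8, 9} — 7 values for 7 variables — and 6 appears only in E's list, so E = 6.
The 6 still-open variables together cover exactly {2, 3, 4, 7, 8, 9} — 6 values for 6 variables — and 3 appears only in G's list, so G = 3.
C and D share exactly the 2 values {8, 9}; by pigeonhole those values go to them, so strike 8, 9 from A, F.
No further eliminations apply; H can still be any of 2, 7.

2, 7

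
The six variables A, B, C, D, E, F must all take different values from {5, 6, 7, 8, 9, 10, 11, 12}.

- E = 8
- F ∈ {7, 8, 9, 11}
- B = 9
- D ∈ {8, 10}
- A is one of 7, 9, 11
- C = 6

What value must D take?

B has just one choice, so B = 9. Strike 9 from A, F.
C must be 6 (only option left).
E must be 8 (only option left). So D, F can't be 8.
So D = 10.

10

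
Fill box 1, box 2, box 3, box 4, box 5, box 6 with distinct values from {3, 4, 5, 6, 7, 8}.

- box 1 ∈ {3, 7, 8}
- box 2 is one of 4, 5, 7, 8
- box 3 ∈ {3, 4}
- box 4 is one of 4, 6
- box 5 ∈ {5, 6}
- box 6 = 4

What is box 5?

5

box 6 must be 4 (only option left). Eliminate 4 elsewhere: box 2, box 3, box 4.
box 3's domain is down to {3}, so box 3 = 3. Remove 3 from box 1.
box 4 must be 6 (only option left). So box 5 can't be 6.
So box 5 = 5.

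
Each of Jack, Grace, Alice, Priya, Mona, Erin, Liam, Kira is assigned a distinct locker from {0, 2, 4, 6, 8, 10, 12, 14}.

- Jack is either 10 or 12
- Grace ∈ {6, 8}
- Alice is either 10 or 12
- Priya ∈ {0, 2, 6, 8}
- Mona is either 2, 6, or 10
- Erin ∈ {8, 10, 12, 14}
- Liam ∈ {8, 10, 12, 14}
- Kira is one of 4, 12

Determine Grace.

The 8 variables draw from only 8 values {0, 2, 4, 6, 8, 10, 12, 14}, so each is used; only Priya can be 0, hence Priya = 0.
The 7 still-open variables together cover exactly {2, 4, 6, 8, 10, 12, 14} — 7 values for 7 variables — and 2 appears only in Mona's list, so Mona = 2.
The 6 still-open variables draw from only 6 values {4, 6, 8, 10, 12, 14}, so each is used; only Kira can be 4, hence Kira = 4.
The 5 still-open variables draw from only 5 values {6, 8, 10, 12, 14}, so each is used; only Grace can be 6, hence Grace = 6.

6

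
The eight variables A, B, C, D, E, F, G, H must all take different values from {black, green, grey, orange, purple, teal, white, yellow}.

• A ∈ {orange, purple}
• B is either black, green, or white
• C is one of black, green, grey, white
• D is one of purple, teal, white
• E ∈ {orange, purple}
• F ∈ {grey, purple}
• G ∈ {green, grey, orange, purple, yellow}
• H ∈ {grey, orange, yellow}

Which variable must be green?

G

The 8 variables draw from only 8 values {black, green, grey, orange, purple, teal, white, yellow}, so each is used; only D can be teal, hence D = teal.
The 2 variables A and E are confined to {orange, purple}, which locks those values in; drop them from F, G, H.
F's domain is down to {grey}, so F = grey. So C, G, H can't be grey.
That leaves H = yellow. Remove yellow from G.
So green goes to G.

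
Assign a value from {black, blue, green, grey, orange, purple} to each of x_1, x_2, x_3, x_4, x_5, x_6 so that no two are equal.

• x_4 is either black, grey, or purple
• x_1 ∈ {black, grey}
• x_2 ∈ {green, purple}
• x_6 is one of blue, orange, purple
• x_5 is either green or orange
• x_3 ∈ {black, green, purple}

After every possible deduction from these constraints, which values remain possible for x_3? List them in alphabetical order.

The 6 variables draw from only 6 values {black, blue, green, grey, orange, purple}, so each is used; only x_6 can be blue, hence x_6 = blue.
Among the 5 still-open variables, orange fits only x_5 (and all 5 values in {black, green, grey, orange, purple} must be used), so x_5 = orange.
No further eliminations apply; x_3 can still be any of black, green, purple.

black, green, purple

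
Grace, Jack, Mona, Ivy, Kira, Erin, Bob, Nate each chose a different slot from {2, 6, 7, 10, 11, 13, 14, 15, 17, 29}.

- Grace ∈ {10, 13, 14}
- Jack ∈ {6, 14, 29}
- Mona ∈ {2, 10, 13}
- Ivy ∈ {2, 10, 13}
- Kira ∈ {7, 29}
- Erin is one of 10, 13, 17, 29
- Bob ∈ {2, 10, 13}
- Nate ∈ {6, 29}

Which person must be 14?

Grace

The 8 variables draw from only 8 values {2, 6, 7, 10, 13, 14, 17, 29}, so each is used; only Kira can be 7, hence Kira = 7.
Among the 7 still-open variables, 17 fits only Erin (and all 7 values in {2, 6, 10, 13, 14, 17, 29} must be used), so Erin = 17.
Mona, Ivy, Bob between them cover only {2, 10, 13} — a naked triple. Remove those values from Grace.
So 14 goes to Grace.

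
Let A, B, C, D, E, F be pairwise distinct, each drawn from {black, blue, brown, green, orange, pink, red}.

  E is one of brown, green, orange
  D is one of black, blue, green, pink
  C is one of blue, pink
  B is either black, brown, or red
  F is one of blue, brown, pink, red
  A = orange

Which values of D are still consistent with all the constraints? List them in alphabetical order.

black, blue, green, pink

A's domain is down to {orange}, so A = orange. Strike orange from E.
No further eliminations apply; D can still be any of black, blue, green, pink.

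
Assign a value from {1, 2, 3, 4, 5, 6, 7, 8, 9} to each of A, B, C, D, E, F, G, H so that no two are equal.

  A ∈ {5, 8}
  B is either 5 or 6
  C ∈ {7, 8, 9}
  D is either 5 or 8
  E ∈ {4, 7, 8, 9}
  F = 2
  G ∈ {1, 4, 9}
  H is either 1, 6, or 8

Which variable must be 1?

H

F must be 2 (only option left).
A and D share exactly the 2 values {5, 8}; by pigeonhole those values go to them, so strike 5, 8 from B, C, E, H.
That leaves B = 6. So H can't be 6.
So 1 goes to H.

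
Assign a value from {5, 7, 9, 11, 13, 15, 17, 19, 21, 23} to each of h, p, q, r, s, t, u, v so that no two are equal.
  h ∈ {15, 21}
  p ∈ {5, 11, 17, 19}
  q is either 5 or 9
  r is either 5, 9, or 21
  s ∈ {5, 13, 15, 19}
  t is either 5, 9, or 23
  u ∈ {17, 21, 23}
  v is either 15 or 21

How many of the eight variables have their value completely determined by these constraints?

2

h and v share exactly the 2 values {15, 21}; by pigeonhole those values go to them, so strike 15, 21 from r, s, u.
q and r share exactly the 2 values {5, 9}; by pigeonhole those values go to them, so strike 5, 9 from p, s, t.
t's domain is down to {23}, so t = 23. Strike 23 from u.
u has just one choice, so u = 17. So p can't be 17.
Determined: t=23, u=17. The other variables each still have more than one consistent value. That makes 2.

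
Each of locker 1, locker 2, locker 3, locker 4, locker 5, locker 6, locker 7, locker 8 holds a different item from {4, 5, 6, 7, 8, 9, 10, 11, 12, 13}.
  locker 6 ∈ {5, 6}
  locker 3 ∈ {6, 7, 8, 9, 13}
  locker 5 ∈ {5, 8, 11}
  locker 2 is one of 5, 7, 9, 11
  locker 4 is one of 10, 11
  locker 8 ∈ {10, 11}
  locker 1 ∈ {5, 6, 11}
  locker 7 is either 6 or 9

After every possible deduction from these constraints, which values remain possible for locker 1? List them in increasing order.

5, 6

Among the 8 variables, 13 fits only locker 3 (and all 8 values in {5, 6, 7, 8, 9, 10, 11, 13} must be used), so locker 3 = 13.
The 7 still-open variables together cover exactly {5, 6, 7, 8, 9, 10, 11} — 7 values for 7 variables — and 7 appears only in locker 2's list, so locker 2 = 7.
Among the 6 still-open variables, 8 fits only locker 5 (and all 6 values in {5, 6, 8, 9, 10, 11} must be used), so locker 5 = 8.
The 5 still-open variables together cover exactly {5, 6, 9, 10, 11} — 5 values for 5 variables — and 9 appears only in locker 7's list, so locker 7 = 9.
locker 4 and locker 8 between them cover only {10, 11} — a naked pair. Remove those values from locker 1.
No further eliminations apply; locker 1 can still be any of 5, 6.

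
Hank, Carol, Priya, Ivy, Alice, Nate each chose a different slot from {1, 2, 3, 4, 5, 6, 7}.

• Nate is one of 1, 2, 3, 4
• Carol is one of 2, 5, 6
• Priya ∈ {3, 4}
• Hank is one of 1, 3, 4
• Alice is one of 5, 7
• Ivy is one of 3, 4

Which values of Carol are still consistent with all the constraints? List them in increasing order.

5, 6

Priya and Ivy between them cover only {3, 4} — a naked pair. Remove those values from Hank, Nate.
Hank has just one choice, so Hank = 1. Remove 1 from Nate.
Nate has just one choice, so Nate = 2. So Carol can't be 2.
No further eliminations apply; Carol can still be any of 5, 6.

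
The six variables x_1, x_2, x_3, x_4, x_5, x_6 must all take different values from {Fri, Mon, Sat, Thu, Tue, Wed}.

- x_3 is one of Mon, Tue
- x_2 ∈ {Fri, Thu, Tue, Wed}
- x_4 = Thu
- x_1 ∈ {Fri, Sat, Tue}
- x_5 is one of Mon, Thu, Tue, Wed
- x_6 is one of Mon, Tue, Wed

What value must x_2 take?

Fri

x_4 must be Thu (only option left). Eliminate Thu elsewhere: x_2, x_5.
The 5 still-open variables draw from only 5 values {Fri, Mon, Sat, Tue, Wed}, so each is used; only x_1 can be Sat, hence x_1 = Sat.
Among the 4 still-open variables, Fri fits only x_2 (and all 4 values in {Fri, Mon, Tue, Wed} must be used), so x_2 = Fri.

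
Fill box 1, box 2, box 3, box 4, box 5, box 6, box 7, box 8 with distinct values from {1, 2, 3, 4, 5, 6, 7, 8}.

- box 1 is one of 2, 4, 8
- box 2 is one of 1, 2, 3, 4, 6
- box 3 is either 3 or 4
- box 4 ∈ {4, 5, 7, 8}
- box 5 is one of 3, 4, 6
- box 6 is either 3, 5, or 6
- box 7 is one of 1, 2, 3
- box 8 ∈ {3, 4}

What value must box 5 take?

The 8 variables draw from only 8 values {1, 2, 3, 4, 5, 6, 7, 8}, so each is used; only box 4 can be 7, hence box 4 = 7.
The 7 still-open variables draw from only 7 values {1, 2, 3, 4, 5, 6, 8}, so each is used; only box 6 can be 5, hence box 6 = 5.
The 6 still-open variables together cover exactly {1, 2, 3, 4, 6, 8} — 6 values for 6 variables — and 8 appears only in box 1's list, so box 1 = 8.
The 2 variables box 3 and box 8 are confined to {3, 4}, which locks those values in; drop them from box 2, box 5, box 7.
So box 5 = 6.

6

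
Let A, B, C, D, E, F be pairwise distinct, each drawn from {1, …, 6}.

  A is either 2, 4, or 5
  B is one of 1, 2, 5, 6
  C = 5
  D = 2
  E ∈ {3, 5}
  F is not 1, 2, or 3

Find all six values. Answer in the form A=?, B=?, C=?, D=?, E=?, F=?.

C has just one choice, so C = 5. So A, B, E, F can't be 5.
D must be 2 (only option left). Remove 2 from A, B.
E has just one choice, so E = 3.
A's domain is down to {4}, so A = 4. So F can't be 4.
F has just one choice, so F = 6. Eliminate 6 elsewhere: B.
B must be 1 (only option left).

A=4, B=1, C=5, D=2, E=3, F=6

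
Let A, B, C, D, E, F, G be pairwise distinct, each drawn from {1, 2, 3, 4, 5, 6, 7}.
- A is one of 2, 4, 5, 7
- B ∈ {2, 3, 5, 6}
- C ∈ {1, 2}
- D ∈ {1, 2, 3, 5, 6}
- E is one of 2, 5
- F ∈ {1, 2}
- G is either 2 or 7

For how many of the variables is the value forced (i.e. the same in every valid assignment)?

3

The 7 variables together cover exactly {1, 2, 3, 4, 5, 6, 7} — 7 values for 7 variables — and 4 appears only in A's list, so A = 4.
The 6 still-open variables draw from only 6 values {1, 2, 3, 5, 6, 7}, so each is used; only G can be 7, hence G = 7.
C and F share exactly the 2 values {1, 2}; by pigeonhole those values go to them, so strike 1, 2 from B, D, E.
E must be 5 (only option left). Remove 5 from B, D.
Determined: A=4, E=5, G=7. The other variables each still have more than one consistent value. That makes 3.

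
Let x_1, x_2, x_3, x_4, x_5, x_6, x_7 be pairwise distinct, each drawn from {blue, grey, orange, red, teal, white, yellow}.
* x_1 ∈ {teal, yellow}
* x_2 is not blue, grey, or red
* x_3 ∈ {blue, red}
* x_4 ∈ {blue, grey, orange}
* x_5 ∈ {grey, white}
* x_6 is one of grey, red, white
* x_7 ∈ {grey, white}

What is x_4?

orange

x_5 and x_7 share exactly the 2 values {grey, white}; by pigeonhole those values go to them, so strike grey, white from x_2, x_4, x_6.
That leaves x_6 = red. Remove red from x_3.
x_3's domain is down to {blue}, so x_3 = blue. Remove blue from x_4.
So x_4 = orange.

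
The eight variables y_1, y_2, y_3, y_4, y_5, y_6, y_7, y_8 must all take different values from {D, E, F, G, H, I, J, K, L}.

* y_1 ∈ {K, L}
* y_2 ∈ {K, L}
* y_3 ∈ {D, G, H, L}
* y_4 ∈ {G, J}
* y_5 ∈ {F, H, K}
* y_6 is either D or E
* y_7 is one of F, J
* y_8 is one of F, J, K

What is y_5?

H

Among the 8 variables, E fits only y_6 (and all 8 values in {D, E, F, G, H, J, K, L} must be used), so y_6 = E.
The 7 still-open variables draw from only 7 values {D, F, G, H, J, K, L}, so each is used; only y_3 can be D, hence y_3 = D.
The 6 still-open variables together cover exactly {F, G, H, J, K, L} — 6 values for 6 variables — and G appears only in y_4's list, so y_4 = G.
The 5 still-open variables draw from only 5 values {F, H, J, K, L}, so each is used; only y_5 can be H, hence y_5 = H.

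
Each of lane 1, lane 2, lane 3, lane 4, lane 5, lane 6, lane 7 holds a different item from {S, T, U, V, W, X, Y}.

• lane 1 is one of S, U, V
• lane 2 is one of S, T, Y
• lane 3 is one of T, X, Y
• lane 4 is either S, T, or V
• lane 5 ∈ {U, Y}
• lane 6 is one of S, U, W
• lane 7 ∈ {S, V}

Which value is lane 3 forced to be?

The 7 variables together cover exactly {S, T, U, V, W, X, Y} — 7 values for 7 variables — and W appears only in lane 6's list, so lane 6 = W.
The 6 still-open variables together cover exactly {S, T, U, V, X, Y} — 6 values for 6 variables — and X appears only in lane 3's list, so lane 3 = X.

X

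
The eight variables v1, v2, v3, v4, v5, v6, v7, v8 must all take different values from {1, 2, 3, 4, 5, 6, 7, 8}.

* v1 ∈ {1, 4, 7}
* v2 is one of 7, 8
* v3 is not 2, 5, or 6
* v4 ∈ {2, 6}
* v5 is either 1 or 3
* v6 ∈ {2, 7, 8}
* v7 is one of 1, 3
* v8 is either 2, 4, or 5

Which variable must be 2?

v6

Among the 8 variables, 5 fits only v8 (and all 8 values in {1, 2, 3, 4, 5, 6, 7, 8} must be used), so v8 = 5.
The 7 still-open variables together cover exactly {1, 2, 3, 4, 6, 7, 8} — 7 values for 7 variables — and 6 appears only in v4's list, so v4 = 6.
The 6 still-open variables draw from only 6 values {1, 2, 3, 4, 7, 8}, so each is used; only v6 can be 2, hence v6 = 2.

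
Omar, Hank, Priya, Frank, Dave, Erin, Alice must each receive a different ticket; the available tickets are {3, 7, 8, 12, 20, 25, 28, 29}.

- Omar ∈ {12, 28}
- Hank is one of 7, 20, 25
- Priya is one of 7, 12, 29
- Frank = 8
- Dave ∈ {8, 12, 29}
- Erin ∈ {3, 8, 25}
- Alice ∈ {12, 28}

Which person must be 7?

Priya

Frank has just one choice, so Frank = 8. Remove 8 from Dave, Erin.
The 2 variables Omar and Alice are confined to {12, 28}, which locks those values in; drop them from Priya, Dave.
Dave must be 29 (only option left). Strike 29 from Priya.
So 7 goes to Priya.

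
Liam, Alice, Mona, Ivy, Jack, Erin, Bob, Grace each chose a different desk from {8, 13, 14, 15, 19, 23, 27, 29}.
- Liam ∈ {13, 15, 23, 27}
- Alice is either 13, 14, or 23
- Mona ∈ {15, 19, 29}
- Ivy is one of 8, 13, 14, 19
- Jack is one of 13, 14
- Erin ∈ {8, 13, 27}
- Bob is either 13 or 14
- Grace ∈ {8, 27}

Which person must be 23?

Among the 8 variables, 29 fits only Mona (and all 8 values in {8, 13, 14, 15, 19, 23, 27, 29} must be used), so Mona = 29.
Among the 7 still-open variables, 15 fits only Liam (and all 7 values in {8, 13, 14, 15, 19, 23, 27} must be used), so Liam = 15.
The 6 still-open variables draw from only 6 values {8, 13, 14, 19, 23, 27}, so each is used; only Ivy can be 19, hence Ivy = 19.
Among the 5 still-open variables, 23 fits only Alice (and all 5 values in {8, 13, 14, 23, 27} must be used), so Alice = 23.

Alice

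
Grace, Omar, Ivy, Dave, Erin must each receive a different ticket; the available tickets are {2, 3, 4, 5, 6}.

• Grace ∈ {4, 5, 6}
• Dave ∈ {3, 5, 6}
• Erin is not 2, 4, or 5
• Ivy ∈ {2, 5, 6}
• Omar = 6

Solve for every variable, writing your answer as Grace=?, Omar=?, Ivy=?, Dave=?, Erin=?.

Grace=4, Omar=6, Ivy=2, Dave=5, Erin=3

Omar has just one choice, so Omar = 6. Strike 6 from Grace, Ivy, Dave, Erin.
Erin's domain is down to {3}, so Erin = 3. Strike 3 from Dave.
Dave has just one choice, so Dave = 5. Eliminate 5 elsewhere: Grace, Ivy.
Grace has just one choice, so Grace = 4.
That leaves Ivy = 2.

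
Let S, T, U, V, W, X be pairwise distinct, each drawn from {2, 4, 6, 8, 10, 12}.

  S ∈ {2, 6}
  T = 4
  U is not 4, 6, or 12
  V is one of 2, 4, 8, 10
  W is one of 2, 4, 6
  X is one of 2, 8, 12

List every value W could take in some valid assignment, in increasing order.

T must be 4 (only option left). Strike 4 from V, W.
Among the 5 still-open variables, 12 fits only X (and all 5 values in {2, 6, 8, 10, 12} must be used), so X = 12.
S and W between them cover only {2, 6} — a naked pair. Remove those values from U, V.
No further eliminations apply; W can still be any of 2, 6.

2, 6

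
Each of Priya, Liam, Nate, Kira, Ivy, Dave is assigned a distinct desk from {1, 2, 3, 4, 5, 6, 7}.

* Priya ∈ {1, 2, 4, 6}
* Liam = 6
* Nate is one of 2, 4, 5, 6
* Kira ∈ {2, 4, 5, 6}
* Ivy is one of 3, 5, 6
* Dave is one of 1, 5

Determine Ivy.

Liam's domain is down to {6}, so Liam = 6. Strike 6 from Priya, Nate, Kira, Ivy.
The 5 still-open variables draw from only 5 values {1, 2, 3, 4, 5}, so each is used; only Ivy can be 3, hence Ivy = 3.

3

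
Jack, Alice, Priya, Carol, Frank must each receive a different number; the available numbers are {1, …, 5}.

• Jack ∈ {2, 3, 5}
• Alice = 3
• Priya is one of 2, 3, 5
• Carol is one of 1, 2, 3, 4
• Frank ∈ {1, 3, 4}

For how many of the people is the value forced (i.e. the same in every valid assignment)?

1

Alice's domain is down to {3}, so Alice = 3. So Jack, Priya, Carol, Frank can't be 3.
Jack and Priya between them cover only {2, 5} — a naked pair. Remove those values from Carol.
Determined: Alice=3. The other people each still have more than one consistent value. That makes 1.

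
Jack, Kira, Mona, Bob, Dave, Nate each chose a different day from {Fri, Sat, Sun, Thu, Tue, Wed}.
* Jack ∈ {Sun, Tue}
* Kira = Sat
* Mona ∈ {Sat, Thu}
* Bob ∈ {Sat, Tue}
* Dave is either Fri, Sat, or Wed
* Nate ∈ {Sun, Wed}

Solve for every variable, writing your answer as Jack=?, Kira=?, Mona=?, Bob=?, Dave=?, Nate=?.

Jack=Sun, Kira=Sat, Mona=Thu, Bob=Tue, Dave=Fri, Nate=Wed

Kira has just one choice, so Kira = Sat. Remove Sat from Mona, Bob, Dave.
Mona's domain is down to {Thu}, so Mona = Thu.
That leaves Bob = Tue. Remove Tue from Jack.
Jack has just one choice, so Jack = Sun. Eliminate Sun elsewhere: Nate.
Nate has just one choice, so Nate = Wed. So Dave can't be Wed.
Dave's domain is down to {Fri}, so Dave = Fri.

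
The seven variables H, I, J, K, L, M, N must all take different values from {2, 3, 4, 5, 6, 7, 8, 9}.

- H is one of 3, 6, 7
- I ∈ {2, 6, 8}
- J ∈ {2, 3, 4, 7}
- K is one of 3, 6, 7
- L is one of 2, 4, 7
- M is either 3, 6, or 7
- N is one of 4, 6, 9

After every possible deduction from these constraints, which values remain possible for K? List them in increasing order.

3, 6, 7

The 7 variables draw from only 7 values {2, 3, 4, 6, 7, 8, 9}, so each is used; only I can be 8, hence I = 8.
Among the 6 still-open variables, 9 fits only N (and all 6 values in {2, 3, 4, 6, 7, 9} must be used), so N = 9.
The 3 variables H, K, M are confined to {3, 6, 7}, which locks those values in; drop them from J, L.
No further eliminations apply; K can still be any of 3, 6, 7.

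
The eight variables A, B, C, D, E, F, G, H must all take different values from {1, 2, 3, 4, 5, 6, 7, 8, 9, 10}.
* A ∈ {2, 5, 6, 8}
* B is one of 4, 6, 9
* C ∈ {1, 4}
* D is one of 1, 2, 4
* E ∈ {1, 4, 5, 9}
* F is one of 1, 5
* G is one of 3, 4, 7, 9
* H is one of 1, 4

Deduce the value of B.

6

The 2 variables C and H are confined to {1, 4}, which locks those values in; drop them from B, D, E, F, G.
D must be 2 (only option left). Remove 2 from A.
F must be 5 (only option left). Remove 5 from A, E.
That leaves E = 9. Eliminate 9 elsewhere: B, G.
So B = 6.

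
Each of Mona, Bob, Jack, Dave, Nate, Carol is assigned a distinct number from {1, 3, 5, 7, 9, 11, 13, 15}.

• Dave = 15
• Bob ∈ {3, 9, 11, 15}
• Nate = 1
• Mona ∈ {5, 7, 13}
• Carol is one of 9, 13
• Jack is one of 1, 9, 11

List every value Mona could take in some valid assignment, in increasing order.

Dave's domain is down to {15}, so Dave = 15. Remove 15 from Bob.
Nate must be 1 (only option left). Remove 1 from Jack.
No further eliminations apply; Mona can still be any of 5, 7, 13.

5, 7, 13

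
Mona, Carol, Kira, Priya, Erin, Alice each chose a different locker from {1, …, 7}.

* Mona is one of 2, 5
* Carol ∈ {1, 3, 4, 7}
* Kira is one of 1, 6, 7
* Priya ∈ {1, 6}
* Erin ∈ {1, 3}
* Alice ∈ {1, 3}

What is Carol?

Erin and Alice between them cover only {1, 3} — a naked pair. Remove those values from Carol, Kira, Priya.
Priya must be 6 (only option left). Eliminate 6 elsewhere: Kira.
That leaves Kira = 7. Strike 7 from Carol.
So Carol = 4.

4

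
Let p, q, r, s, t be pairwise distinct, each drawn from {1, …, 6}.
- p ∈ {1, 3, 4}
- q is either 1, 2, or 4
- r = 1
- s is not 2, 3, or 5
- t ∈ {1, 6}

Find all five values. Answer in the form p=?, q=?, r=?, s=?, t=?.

r must be 1 (only option left). So p, q, s, t can't be 1.
t has just one choice, so t = 6. Remove 6 from s.
s's domain is down to {4}, so s = 4. Eliminate 4 elsewhere: p, q.
p's domain is down to {3}, so p = 3.
q has just one choice, so q = 2.

p=3, q=2, r=1, s=4, t=6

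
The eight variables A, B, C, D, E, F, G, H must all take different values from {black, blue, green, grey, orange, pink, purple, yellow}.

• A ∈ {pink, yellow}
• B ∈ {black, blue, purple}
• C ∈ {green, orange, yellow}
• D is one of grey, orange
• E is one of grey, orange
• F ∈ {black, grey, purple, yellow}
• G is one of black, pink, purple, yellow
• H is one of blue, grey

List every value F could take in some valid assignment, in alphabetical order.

black, purple, yellow

The 8 variables together cover exactly {black, blue, green, grey, orange, pink, purple, yellow} — 8 values for 8 variables — and green appears only in C's list, so C = green.
D and E between them cover only {grey, orange} — a naked pair. Remove those values from F, H.
That leaves H = blue. So B can't be blue.
No further eliminations apply; F can still be any of black, purple, yellow.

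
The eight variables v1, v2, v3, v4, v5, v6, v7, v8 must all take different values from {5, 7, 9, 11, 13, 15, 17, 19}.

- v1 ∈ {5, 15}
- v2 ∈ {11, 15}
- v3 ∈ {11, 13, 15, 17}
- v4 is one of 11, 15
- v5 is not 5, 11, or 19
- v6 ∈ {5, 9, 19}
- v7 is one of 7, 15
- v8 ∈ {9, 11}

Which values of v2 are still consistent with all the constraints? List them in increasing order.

11, 15

The 8 variables draw from only 8 values {5, 7, 9, 11, 13, 15, 17, 19}, so each is used; only v6 can be 19, hence v6 = 19.
The 7 still-open variables draw from only 7 values {5, 7, 9, 11, 13, 15, 17}, so each is used; only v1 can be 5, hence v1 = 5.
v2 and v4 between them cover only {11, 15} — a naked pair. Remove those values from v3, v5, v7, v8.
That leaves v7 = 7. Remove 7 from v5.
v8 must be 9 (only option left). So v5 can't be 9.
No further eliminations apply; v2 can still be any of 11, 15.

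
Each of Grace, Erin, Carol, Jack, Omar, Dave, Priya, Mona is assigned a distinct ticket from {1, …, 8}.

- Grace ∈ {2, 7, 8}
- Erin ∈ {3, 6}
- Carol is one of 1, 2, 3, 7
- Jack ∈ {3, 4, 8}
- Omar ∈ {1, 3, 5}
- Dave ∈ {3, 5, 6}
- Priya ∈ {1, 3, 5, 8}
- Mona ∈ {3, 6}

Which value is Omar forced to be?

1

The 8 variables together cover exactly {1, 2, 3, 4, 5, 6, 7, 8} — 8 values for 8 variables — and 4 appears only in Jack's list, so Jack = 4.
Erin and Mona between them cover only {3, 6} — a naked pair. Remove those values from Carol, Omar, Dave, Priya.
Dave must be 5 (only option left). So Omar, Priya can't be 5.
So Omar = 1.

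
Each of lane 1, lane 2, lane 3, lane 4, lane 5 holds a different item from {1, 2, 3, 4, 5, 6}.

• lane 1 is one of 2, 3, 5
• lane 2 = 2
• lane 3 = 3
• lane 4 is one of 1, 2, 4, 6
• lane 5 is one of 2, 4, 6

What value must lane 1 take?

lane 2 must be 2 (only option left). Remove 2 from lane 1, lane 4, lane 5.
lane 3's domain is down to {3}, so lane 3 = 3. Eliminate 3 elsewhere: lane 1.
So lane 1 = 5.

5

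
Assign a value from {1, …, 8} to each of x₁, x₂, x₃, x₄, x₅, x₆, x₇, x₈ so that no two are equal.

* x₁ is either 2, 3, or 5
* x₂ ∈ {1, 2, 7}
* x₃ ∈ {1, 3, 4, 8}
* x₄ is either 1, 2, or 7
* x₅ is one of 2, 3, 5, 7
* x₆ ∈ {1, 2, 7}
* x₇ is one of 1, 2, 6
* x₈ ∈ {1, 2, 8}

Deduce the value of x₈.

The 8 variables draw from only 8 values {1, 2, 3, 4, 5, 6, 7, 8}, so each is used; only x₃ can be 4, hence x₃ = 4.
Among the 7 still-open variables, 6 fits only x₇ (and all 7 values in {1, 2, 3, 5, 6, 7, 8} must be used), so x₇ = 6.
The 6 still-open variables together cover exactly {1, 2, 3, 5, 7, 8} — 6 values for 6 variables — and 8 appears only in x₈'s list, so x₈ = 8.

8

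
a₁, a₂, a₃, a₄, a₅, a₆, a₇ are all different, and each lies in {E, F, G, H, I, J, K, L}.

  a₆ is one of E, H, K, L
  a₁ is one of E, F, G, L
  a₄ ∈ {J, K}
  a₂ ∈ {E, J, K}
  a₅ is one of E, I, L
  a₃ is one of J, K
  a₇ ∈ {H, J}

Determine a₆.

a₃ and a₄ between them cover only {J, K} — a naked pair. Remove those values from a₂, a₆, a₇.
a₂ must be E (only option left). Remove E from a₁, a₅, a₆.
a₇'s domain is down to {H}, so a₇ = H. Eliminate H elsewhere: a₆.
So a₆ = L.

L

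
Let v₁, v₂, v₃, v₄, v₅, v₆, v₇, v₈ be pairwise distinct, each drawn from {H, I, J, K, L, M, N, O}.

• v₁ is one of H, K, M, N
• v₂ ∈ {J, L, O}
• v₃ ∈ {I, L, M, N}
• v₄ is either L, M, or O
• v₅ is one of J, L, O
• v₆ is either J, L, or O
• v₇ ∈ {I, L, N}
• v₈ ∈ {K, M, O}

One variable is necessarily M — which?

The 8 variables draw from only 8 values {H, I, J, K, L, M, N, O}, so each is used; only v₁ can be H, hence v₁ = H.
The 7 still-open variables draw from only 7 values {I, J, K, L, M, N, O}, so each is used; only v₈ can be K, hence v₈ = K.
v₂, v₅, v₆ share exactly the 3 values {J, L, O}; by pigeonhole those values go to them, so strike J, L, O from v₃, v₄, v₇.
So M goes to v₄.

v₄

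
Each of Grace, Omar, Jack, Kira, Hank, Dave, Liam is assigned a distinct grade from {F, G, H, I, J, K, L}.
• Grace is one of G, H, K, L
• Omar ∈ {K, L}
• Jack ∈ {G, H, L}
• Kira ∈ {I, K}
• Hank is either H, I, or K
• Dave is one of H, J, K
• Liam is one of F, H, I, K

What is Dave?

The 7 variables together cover exactly {F, G, H, I, J, K, L} — 7 values for 7 variables — and F appears only in Liam's list, so Liam = F.
The 6 still-open variables together cover exactly {G, H, I, J, K, L} — 6 values for 6 variables — and J appears only in Dave's list, so Dave = J.

J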